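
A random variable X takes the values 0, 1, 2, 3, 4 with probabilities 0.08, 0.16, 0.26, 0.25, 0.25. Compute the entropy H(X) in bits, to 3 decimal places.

H = −Σ pᵢ log₂ pᵢ.
−0.08·log₂(0.08) = 0.2915
−0.16·log₂(0.16) = 0.4230
−0.26·log₂(0.26) = 0.5053
−0.25·log₂(0.25) = 0.5000
−0.25·log₂(0.25) = 0.5000
Sum ≈ 2.2198 → 2.220 bits.

2.220 bits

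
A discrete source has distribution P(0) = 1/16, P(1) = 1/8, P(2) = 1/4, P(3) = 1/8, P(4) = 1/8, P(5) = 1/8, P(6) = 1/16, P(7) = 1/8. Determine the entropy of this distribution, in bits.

Each probability is a power of 1/2, so log₂(1/p) is an integer.
H = Σ p·log₂(1/p) = 1/16·4 + 1/8·3 + 1/4·2 + 1/8·3 + 1/8·3 + 1/8·3 + 1/16·4 + 1/8·3 = 2.875 bits.

2.875 bits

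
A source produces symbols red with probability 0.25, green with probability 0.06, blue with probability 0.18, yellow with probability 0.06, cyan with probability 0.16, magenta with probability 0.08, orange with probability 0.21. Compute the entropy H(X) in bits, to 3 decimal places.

H = −Σ pᵢ log₂ pᵢ.
−0.25·log₂(0.25) = 0.5000
−0.06·log₂(0.06) = 0.2435
−0.18·log₂(0.18) = 0.4453
−0.06·log₂(0.06) = 0.2435
−0.16·log₂(0.16) = 0.4230
−0.08·log₂(0.08) = 0.2915
−0.21·log₂(0.21) = 0.4728
Sum ≈ 2.6197 → 2.620 bits.

2.620 bits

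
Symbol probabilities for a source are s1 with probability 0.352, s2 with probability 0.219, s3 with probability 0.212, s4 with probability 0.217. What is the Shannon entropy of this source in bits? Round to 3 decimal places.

H = −Σ pᵢ log₂ pᵢ.
−0.352·log₂(0.352) = 0.5302
−0.219·log₂(0.219) = 0.4798
−0.212·log₂(0.212) = 0.4744
−0.217·log₂(0.217) = 0.4783
Sum ≈ 1.9628 → 1.963 bits.

1.963 bits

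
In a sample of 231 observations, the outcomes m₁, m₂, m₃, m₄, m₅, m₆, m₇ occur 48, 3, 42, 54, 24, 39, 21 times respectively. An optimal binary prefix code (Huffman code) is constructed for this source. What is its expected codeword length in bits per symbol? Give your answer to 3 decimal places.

Probabilities are the counts divided by 231.
Repeatedly combine the two least-probable nodes; the expected code length is the sum of the merged weights.
merge 1/77 + 1/11 → 8/77
merge 8/77 + 8/77 → 16/77
merge 13/77 + 2/11 → 27/77
merge 16/77 + 16/77 → 32/77
merge 18/77 + 27/77 → 45/77
merge 32/77 + 45/77 → 1
L = 8/77 + 16/77 + 27/77 + 32/77 + 45/77 + 1 = 205/77 ≈ 2.662 bits/symbol.

2.662 bits/symbol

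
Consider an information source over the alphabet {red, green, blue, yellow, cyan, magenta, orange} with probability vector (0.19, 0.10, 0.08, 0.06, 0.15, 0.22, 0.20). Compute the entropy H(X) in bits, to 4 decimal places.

2.6780 bits

H = −Σ pᵢ log₂ pᵢ.
−0.19·log₂(0.19) = 0.4552
−0.10·log₂(0.10) = 0.3322
−0.08·log₂(0.08) = 0.2915
−0.06·log₂(0.06) = 0.2435
−0.15·log₂(0.15) = 0.4105
−0.22·log₂(0.22) = 0.4806
−0.20·log₂(0.20) = 0.4644
Sum ≈ 2.6780 → 2.6780 bits.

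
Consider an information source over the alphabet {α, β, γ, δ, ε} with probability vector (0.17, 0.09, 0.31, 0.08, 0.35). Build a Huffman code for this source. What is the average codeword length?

2.16 bits/symbol

Repeatedly combine the two least-probable nodes; the expected code length is the sum of the merged weights.
merge 2/25 + 9/100 → 17/100
merge 17/100 + 17/100 → 17/50
merge 31/100 + 17/50 → 13/20
merge 7/20 + 13/20 → 1
L = 17/100 + 17/50 + 13/20 + 1 = 54/25 = 2.16 bits/symbol.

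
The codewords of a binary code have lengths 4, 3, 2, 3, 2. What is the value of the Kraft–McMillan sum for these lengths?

0.8125

With common denominator 2^4 = 16: Σ 2^(−ℓᵢ) = 1/16 + 2/16 + 4/16 + 2/16 + 4/16 = 13/16 = 0.8125.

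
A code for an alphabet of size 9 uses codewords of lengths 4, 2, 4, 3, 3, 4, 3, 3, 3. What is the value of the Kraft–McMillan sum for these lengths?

With common denominator 2^4 = 16: Σ 2^(−ℓᵢ) = 1/16 + 4/16 + 1/16 + 2/16 + 2/16 + 1/16 + 2/16 + 2/16 + 2/16 = 17/16 = 1.0625.

1.0625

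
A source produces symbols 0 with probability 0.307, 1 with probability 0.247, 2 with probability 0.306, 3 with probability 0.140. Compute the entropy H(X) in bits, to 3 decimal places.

1.941 bits

H = −Σ pᵢ log₂ pᵢ.
−0.307·log₂(0.307) = 0.5230
−0.247·log₂(0.247) = 0.4983
−0.306·log₂(0.306) = 0.5228
−0.140·log₂(0.140) = 0.3971
Sum ≈ 1.9412 → 1.941 bits.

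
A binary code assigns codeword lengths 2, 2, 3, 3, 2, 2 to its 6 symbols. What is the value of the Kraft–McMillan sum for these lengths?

With common denominator 2^3 = 8: Σ 2^(−ℓᵢ) = 2/8 + 2/8 + 1/8 + 1/8 + 2/8 + 2/8 = 10/8 = 1.25.

1.25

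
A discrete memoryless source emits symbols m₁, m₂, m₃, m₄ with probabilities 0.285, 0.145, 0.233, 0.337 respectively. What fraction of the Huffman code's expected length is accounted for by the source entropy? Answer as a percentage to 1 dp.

96.9%

Entropy H = −Σ p log₂ p ≈ 1.9386 bits.
Huffman merges: 29/200+233/1000→189/500; 57/200+337/1000→311/500; 189/500+311/500→1. L = 2 ≈ 2.0000.
Efficiency = H/L = 1.9386/2.0000 = 96.9%.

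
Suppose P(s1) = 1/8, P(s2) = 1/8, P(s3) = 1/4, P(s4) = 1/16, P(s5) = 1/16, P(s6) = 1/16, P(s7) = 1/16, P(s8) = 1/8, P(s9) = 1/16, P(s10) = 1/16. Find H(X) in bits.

3.125 bits

Each probability is a power of 1/2, so log₂(1/p) is an integer.
H = Σ p·log₂(1/p) = 1/8·3 + 1/8·3 + 1/4·2 + 1/16·4 + 1/16·4 + 1/16·4 + 1/16·4 + 1/8·3 + 1/16·4 + 1/16·4 = 3.125 bits.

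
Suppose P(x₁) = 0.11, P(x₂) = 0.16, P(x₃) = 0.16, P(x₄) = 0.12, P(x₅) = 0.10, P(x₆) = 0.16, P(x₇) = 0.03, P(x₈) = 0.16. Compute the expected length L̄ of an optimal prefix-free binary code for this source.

Repeatedly combine the two least-probable nodes; the expected code length is the sum of the merged weights.
merge 3/100 + 1/10 → 13/100
merge 11/100 + 3/25 → 23/100
merge 13/100 + 4/25 → 29/100
merge 4/25 + 4/25 → 8/25
merge 4/25 + 23/100 → 39/100
merge 29/100 + 8/25 → 61/100
merge 39/100 + 61/100 → 1
L = 13/100 + 23/100 + 29/100 + 8/25 + 39/100 + 61/100 + 1 = 297/100 = 2.97 bits/symbol.

2.97 bits/symbol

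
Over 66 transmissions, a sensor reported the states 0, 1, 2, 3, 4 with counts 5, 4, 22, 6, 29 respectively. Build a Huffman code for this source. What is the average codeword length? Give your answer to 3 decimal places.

Probabilities are the counts divided by 66.
Repeatedly combine the two least-probable nodes; the expected code length is the sum of the merged weights.
merge 2/33 + 5/66 → 3/22
merge 1/11 + 3/22 → 5/22
merge 5/22 + 1/3 → 37/66
merge 29/66 + 37/66 → 1
L = 3/22 + 5/22 + 37/66 + 1 = 127/66 ≈ 1.924 bits/symbol.

1.924 bits/symbol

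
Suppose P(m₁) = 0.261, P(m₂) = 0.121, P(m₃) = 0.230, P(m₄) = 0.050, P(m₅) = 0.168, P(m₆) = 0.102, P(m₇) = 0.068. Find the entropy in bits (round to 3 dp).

H = −Σ pᵢ log₂ pᵢ.
−0.261·log₂(0.261) = 0.5058
−0.121·log₂(0.121) = 0.3687
−0.230·log₂(0.230) = 0.4877
−0.050·log₂(0.050) = 0.2161
−0.168·log₂(0.168) = 0.4323
−0.102·log₂(0.102) = 0.3359
−0.068·log₂(0.068) = 0.2637
Sum ≈ 2.6102 → 2.610 bits.

2.610 bits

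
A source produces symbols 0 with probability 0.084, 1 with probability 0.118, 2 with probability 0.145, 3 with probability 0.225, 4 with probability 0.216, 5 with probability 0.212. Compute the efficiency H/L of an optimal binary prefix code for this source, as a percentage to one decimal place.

Entropy H = −Σ p log₂ p ≈ 2.5041 bits.
Huffman merges: 21/250+59/500→101/500; 29/200+101/500→347/1000; 53/250+27/125→107/250; 9/40+347/1000→143/250; 107/250+143/250→1. L = 2549/1000 ≈ 2.5490.
Efficiency = H/L = 2.5041/2.5490 = 98.2%.

98.2%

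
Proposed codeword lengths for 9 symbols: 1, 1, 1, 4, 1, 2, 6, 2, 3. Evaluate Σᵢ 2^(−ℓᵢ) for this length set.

With common denominator 2^6 = 64: Σ 2^(−ℓᵢ) = 32/64 + 32/64 + 32/64 + 4/64 + 32/64 + 16/64 + 1/64 + 16/64 + 8/64 = 173/64 = 2.703125.

2.703125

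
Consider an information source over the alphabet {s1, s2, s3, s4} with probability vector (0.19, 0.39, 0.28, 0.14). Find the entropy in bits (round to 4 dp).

1.8964 bits

H = −Σ pᵢ log₂ pᵢ.
−0.19·log₂(0.19) = 0.4552
−0.39·log₂(0.39) = 0.5298
−0.28·log₂(0.28) = 0.5142
−0.14·log₂(0.14) = 0.3971
Sum ≈ 1.8964 → 1.8964 bits.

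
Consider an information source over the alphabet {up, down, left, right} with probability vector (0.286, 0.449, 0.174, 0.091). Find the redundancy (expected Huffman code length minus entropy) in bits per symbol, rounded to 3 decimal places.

Entropy H = −Σ p log₂ p ≈ 1.7888 bits.
Huffman merges: 91/1000+87/500→53/200; 53/200+143/500→551/1000; 449/1000+551/1000→1. L = 227/125 ≈ 1.8160.
L − H = 1.8160 − 1.7888 = 0.027 bits.

0.027 bits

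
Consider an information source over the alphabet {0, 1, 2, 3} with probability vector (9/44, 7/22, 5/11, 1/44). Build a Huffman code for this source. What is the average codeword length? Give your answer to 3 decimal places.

1.773 bits/symbol

Repeatedly combine the two least-probable nodes; the expected code length is the sum of the merged weights.
merge 1/44 + 9/44 → 5/22
merge 5/22 + 7/22 → 6/11
merge 5/11 + 6/11 → 1
L = 5/22 + 6/11 + 1 = 39/22 ≈ 1.773 bits/symbol.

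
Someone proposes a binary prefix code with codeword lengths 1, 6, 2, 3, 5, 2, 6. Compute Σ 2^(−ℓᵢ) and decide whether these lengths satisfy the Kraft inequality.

With common denominator 2^6 = 64: Σ 2^(−ℓᵢ) = 32/64 + 1/64 + 16/64 + 8/64 + 2/64 + 16/64 + 1/64 = 76/64 = 1.1875.
Kraft's inequality requires Σ ≤ 1; here Σ = 1.1875 > 1, so no such prefix code exists.

1.1875; no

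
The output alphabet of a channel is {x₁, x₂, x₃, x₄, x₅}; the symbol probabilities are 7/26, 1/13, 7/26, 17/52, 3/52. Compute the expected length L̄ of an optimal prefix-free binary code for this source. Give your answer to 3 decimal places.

2.135 bits/symbol

Repeatedly combine the two least-probable nodes; the expected code length is the sum of the merged weights.
merge 3/52 + 1/13 → 7/52
merge 7/52 + 7/26 → 21/52
merge 7/26 + 17/52 → 31/52
merge 21/52 + 31/52 → 1
L = 7/52 + 21/52 + 31/52 + 1 = 111/52 ≈ 2.135 bits/symbol.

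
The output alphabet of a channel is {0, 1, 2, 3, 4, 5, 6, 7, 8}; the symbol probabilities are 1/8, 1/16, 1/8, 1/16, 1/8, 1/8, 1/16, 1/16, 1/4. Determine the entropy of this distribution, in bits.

Each probability is a power of 1/2, so log₂(1/p) is an integer.
H = Σ p·log₂(1/p) = 1/8·3 + 1/16·4 + 1/8·3 + 1/16·4 + 1/8·3 + 1/8·3 + 1/16·4 + 1/16·4 + 1/4·2 = 3 bits.

3 bits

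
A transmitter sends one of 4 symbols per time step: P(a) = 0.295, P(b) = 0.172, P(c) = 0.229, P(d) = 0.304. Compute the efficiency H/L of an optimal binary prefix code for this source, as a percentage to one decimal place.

98.3%

Entropy H = −Σ p log₂ p ≈ 1.9656 bits.
Huffman merges: 43/250+229/1000→401/1000; 59/200+38/125→599/1000; 401/1000+599/1000→1. L = 2 ≈ 2.0000.
Efficiency = H/L = 1.9656/2.0000 = 98.3%.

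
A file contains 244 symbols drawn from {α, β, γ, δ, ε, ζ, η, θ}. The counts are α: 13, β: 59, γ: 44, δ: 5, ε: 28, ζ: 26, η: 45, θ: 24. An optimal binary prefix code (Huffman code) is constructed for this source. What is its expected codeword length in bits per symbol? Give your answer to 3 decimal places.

Probabilities are the counts divided by 244.
Repeatedly combine the two least-probable nodes; the expected code length is the sum of the merged weights.
merge 5/244 + 13/244 → 9/122
merge 9/122 + 6/61 → 21/122
merge 13/122 + 7/61 → 27/122
merge 21/122 + 11/61 → 43/122
merge 45/244 + 27/122 → 99/244
merge 59/244 + 43/122 → 145/244
merge 99/244 + 145/244 → 1
L = 9/122 + 21/122 + 27/122 + 43/122 + 99/244 + 145/244 + 1 = 172/61 ≈ 2.820 bits/symbol.

2.820 bits/symbol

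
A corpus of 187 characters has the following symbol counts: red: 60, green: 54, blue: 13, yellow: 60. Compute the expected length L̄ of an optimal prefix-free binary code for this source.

2 bits/symbol

Probabilities are the counts divided by 187.
Repeatedly combine the two least-probable nodes; the expected code length is the sum of the merged weights.
merge 13/187 + 54/187 → 67/187
merge 60/187 + 60/187 → 120/187
merge 67/187 + 120/187 → 1
L = 67/187 + 120/187 + 1 = 2 bits/symbol.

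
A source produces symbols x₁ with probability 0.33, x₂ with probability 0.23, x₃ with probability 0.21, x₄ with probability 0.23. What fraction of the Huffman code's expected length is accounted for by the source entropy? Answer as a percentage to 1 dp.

Entropy H = −Σ p log₂ p ≈ 1.9760 bits.
Huffman merges: 21/100+23/100→11/25; 23/100+33/100→14/25; 11/25+14/25→1. L = 2 ≈ 2.0000.
Efficiency = H/L = 1.9760/2.0000 = 98.8%.

98.8%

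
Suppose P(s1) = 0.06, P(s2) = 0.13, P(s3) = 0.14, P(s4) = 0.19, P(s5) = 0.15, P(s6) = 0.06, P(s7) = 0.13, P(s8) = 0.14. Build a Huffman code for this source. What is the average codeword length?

2.93 bits/symbol

Repeatedly combine the two least-probable nodes; the expected code length is the sum of the merged weights.
merge 3/50 + 3/50 → 3/25
merge 3/25 + 13/100 → 1/4
merge 13/100 + 7/50 → 27/100
merge 7/50 + 3/20 → 29/100
merge 19/100 + 1/4 → 11/25
merge 27/100 + 29/100 → 14/25
merge 11/25 + 14/25 → 1
L = 3/25 + 1/4 + 27/100 + 29/100 + 11/25 + 14/25 + 1 = 293/100 = 2.93 bits/symbol.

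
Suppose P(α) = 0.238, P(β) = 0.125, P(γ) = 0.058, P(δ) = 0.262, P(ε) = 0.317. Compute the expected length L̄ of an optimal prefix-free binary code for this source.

2.183 bits/symbol

Repeatedly combine the two least-probable nodes; the expected code length is the sum of the merged weights.
merge 29/500 + 1/8 → 183/1000
merge 183/1000 + 119/500 → 421/1000
merge 131/500 + 317/1000 → 579/1000
merge 421/1000 + 579/1000 → 1
L = 183/1000 + 421/1000 + 579/1000 + 1 = 2183/1000 = 2.183 bits/symbol.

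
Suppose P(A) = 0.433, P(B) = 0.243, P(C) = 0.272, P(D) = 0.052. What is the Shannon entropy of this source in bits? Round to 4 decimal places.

H = −Σ pᵢ log₂ pᵢ.
−0.433·log₂(0.433) = 0.5229
−0.243·log₂(0.243) = 0.4960
−0.272·log₂(0.272) = 0.5109
−0.052·log₂(0.052) = 0.2218
Sum ≈ 1.7515 → 1.7515 bits.

1.7515 bits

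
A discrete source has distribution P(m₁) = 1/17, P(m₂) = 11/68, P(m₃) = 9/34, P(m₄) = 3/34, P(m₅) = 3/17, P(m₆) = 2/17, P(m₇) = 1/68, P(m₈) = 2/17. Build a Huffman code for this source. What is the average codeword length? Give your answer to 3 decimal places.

2.794 bits/symbol

Repeatedly combine the two least-probable nodes; the expected code length is the sum of the merged weights.
merge 1/68 + 1/17 → 5/68
merge 5/68 + 3/34 → 11/68
merge 2/17 + 2/17 → 4/17
merge 11/68 + 11/68 → 11/34
merge 3/17 + 4/17 → 7/17
merge 9/34 + 11/34 → 10/17
merge 7/17 + 10/17 → 1
L = 5/68 + 11/68 + 4/17 + 11/34 + 7/17 + 10/17 + 1 = 95/34 ≈ 2.794 bits/symbol.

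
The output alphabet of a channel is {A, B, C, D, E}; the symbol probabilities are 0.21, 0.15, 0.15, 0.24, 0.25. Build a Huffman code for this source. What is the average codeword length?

Repeatedly combine the two least-probable nodes; the expected code length is the sum of the merged weights.
merge 3/20 + 3/20 → 3/10
merge 21/100 + 6/25 → 9/20
merge 1/4 + 3/10 → 11/20
merge 9/20 + 11/20 → 1
L = 3/10 + 9/20 + 11/20 + 1 = 23/10 = 2.3 bits/symbol.

2.3 bits/symbol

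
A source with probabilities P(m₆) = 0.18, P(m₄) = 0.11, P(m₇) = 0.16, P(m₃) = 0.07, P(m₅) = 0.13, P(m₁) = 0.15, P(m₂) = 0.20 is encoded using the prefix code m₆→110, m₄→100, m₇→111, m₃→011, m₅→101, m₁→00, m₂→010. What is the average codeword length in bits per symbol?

2.85 bits/symbol

L̄ = Σ pᵢ·ℓᵢ = 0.18·3 + 0.11·3 + 0.16·3 + 0.07·3 + 0.13·3 + 0.15·2 + 0.20·3 = 2.85 bits/symbol.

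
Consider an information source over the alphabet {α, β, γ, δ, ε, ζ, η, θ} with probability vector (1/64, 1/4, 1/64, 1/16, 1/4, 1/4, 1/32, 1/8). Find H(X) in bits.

Each probability is a power of 1/2, so log₂(1/p) is an integer.
H = Σ p·log₂(1/p) = 1/64·6 + 1/4·2 + 1/64·6 + 1/16·4 + 1/4·2 + 1/4·2 + 1/32·5 + 1/8·3 = 2.46875 bits.

2.46875 bits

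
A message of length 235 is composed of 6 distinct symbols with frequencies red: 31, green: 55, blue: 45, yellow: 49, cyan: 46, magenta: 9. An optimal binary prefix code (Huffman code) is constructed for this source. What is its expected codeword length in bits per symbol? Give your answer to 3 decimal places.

2.532 bits/symbol

Probabilities are the counts divided by 235.
Repeatedly combine the two least-probable nodes; the expected code length is the sum of the merged weights.
merge 9/235 + 31/235 → 8/47
merge 8/47 + 9/47 → 17/47
merge 46/235 + 49/235 → 19/47
merge 11/47 + 17/47 → 28/47
merge 19/47 + 28/47 → 1
L = 8/47 + 17/47 + 19/47 + 28/47 + 1 = 119/47 ≈ 2.532 bits/symbol.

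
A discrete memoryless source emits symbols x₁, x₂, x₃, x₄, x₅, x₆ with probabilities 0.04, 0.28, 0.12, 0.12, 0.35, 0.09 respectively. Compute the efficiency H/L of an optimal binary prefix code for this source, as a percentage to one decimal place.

Entropy H = −Σ p log₂ p ≈ 2.2769 bits.
Huffman merges: 1/25+9/100→13/100; 3/25+3/25→6/25; 13/100+6/25→37/100; 7/25+7/20→63/100; 37/100+63/100→1. L = 237/100 ≈ 2.3700.
Efficiency = H/L = 2.2769/2.3700 = 96.1%.

96.1%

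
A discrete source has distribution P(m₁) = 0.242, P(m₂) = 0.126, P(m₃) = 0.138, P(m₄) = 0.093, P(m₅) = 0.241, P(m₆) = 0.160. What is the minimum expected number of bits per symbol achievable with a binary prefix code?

2.517 bits/symbol

Repeatedly combine the two least-probable nodes; the expected code length is the sum of the merged weights.
merge 93/1000 + 63/500 → 219/1000
merge 69/500 + 4/25 → 149/500
merge 219/1000 + 241/1000 → 23/50
merge 121/500 + 149/500 → 27/50
merge 23/50 + 27/50 → 1
L = 219/1000 + 149/500 + 23/50 + 27/50 + 1 = 2517/1000 = 2.517 bits/symbol.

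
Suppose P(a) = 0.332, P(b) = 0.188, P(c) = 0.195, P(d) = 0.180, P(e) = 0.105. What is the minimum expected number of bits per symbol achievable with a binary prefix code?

2.285 bits/symbol

Repeatedly combine the two least-probable nodes; the expected code length is the sum of the merged weights.
merge 21/200 + 9/50 → 57/200
merge 47/250 + 39/200 → 383/1000
merge 57/200 + 83/250 → 617/1000
merge 383/1000 + 617/1000 → 1
L = 57/200 + 383/1000 + 617/1000 + 1 = 457/200 = 2.285 bits/symbol.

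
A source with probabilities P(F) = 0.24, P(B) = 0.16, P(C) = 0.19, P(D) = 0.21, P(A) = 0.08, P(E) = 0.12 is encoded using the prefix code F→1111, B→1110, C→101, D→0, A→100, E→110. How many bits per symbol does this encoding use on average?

L̄ = Σ pᵢ·ℓᵢ = 0.24·4 + 0.16·4 + 0.19·3 + 0.21·1 + 0.08·3 + 0.12·3 = 2.98 bits/symbol.

2.98 bits/symbol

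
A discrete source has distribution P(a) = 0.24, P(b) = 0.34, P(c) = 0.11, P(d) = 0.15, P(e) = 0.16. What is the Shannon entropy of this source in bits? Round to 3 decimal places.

H = −Σ pᵢ log₂ pᵢ.
−0.24·log₂(0.24) = 0.4941
−0.34·log₂(0.34) = 0.5292
−0.11·log₂(0.11) = 0.3503
−0.15·log₂(0.15) = 0.4105
−0.16·log₂(0.16) = 0.4230
Sum ≈ 2.2072 → 2.207 bits.

2.207 bits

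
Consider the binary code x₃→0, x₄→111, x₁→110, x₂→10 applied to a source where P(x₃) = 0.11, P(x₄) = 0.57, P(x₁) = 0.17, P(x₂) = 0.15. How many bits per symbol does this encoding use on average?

L̄ = Σ pᵢ·ℓᵢ = 0.11·1 + 0.57·3 + 0.17·3 + 0.15·2 = 2.63 bits/symbol.

2.63 bits/symbol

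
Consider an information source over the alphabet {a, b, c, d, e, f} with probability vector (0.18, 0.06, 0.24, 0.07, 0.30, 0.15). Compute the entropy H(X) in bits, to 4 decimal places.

2.3832 bits

H = −Σ pᵢ log₂ pᵢ.
−0.18·log₂(0.18) = 0.4453
−0.06·log₂(0.06) = 0.2435
−0.24·log₂(0.24) = 0.4941
−0.07·log₂(0.07) = 0.2686
−0.30·log₂(0.30) = 0.5211
−0.15·log₂(0.15) = 0.4105
Sum ≈ 2.3832 → 2.3832 bits.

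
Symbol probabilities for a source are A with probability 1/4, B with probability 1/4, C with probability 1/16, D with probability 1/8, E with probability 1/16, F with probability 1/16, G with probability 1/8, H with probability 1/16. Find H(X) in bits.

2.75 bits

Each probability is a power of 1/2, so log₂(1/p) is an integer.
H = Σ p·log₂(1/p) = 1/4·2 + 1/4·2 + 1/16·4 + 1/8·3 + 1/16·4 + 1/16·4 + 1/8·3 + 1/16·4 = 2.75 bits.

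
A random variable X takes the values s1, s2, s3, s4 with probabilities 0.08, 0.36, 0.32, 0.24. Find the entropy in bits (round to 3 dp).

H = −Σ pᵢ log₂ pᵢ.
−0.08·log₂(0.08) = 0.2915
−0.36·log₂(0.36) = 0.5306
−0.32·log₂(0.32) = 0.5260
−0.24·log₂(0.24) = 0.4941
Sum ≈ 1.8423 → 1.842 bits.

1.842 bits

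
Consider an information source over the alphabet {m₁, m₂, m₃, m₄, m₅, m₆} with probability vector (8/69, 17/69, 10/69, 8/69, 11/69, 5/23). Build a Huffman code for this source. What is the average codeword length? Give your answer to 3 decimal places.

2.536 bits/symbol

Repeatedly combine the two least-probable nodes; the expected code length is the sum of the merged weights.
merge 8/69 + 8/69 → 16/69
merge 10/69 + 11/69 → 7/23
merge 5/23 + 16/69 → 31/69
merge 17/69 + 7/23 → 38/69
merge 31/69 + 38/69 → 1
L = 16/69 + 7/23 + 31/69 + 38/69 + 1 = 175/69 ≈ 2.536 bits/symbol.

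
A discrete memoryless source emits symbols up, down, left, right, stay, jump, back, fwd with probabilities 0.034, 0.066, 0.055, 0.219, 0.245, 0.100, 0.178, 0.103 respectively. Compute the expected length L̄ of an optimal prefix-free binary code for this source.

Repeatedly combine the two least-probable nodes; the expected code length is the sum of the merged weights.
merge 17/500 + 11/200 → 89/1000
merge 33/500 + 89/1000 → 31/200
merge 1/10 + 103/1000 → 203/1000
merge 31/200 + 89/500 → 333/1000
merge 203/1000 + 219/1000 → 211/500
merge 49/200 + 333/1000 → 289/500
merge 211/500 + 289/500 → 1
L = 89/1000 + 31/200 + 203/1000 + 333/1000 + 211/500 + 289/500 + 1 = 139/50 = 2.78 bits/symbol.

2.78 bits/symbol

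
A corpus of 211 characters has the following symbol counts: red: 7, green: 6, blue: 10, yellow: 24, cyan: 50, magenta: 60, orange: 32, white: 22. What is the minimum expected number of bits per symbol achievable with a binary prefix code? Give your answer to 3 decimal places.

2.649 bits/symbol

Probabilities are the counts divided by 211.
Repeatedly combine the two least-probable nodes; the expected code length is the sum of the merged weights.
merge 6/211 + 7/211 → 13/211
merge 10/211 + 13/211 → 23/211
merge 22/211 + 23/211 → 45/211
merge 24/211 + 32/211 → 56/211
merge 45/211 + 50/211 → 95/211
merge 56/211 + 60/211 → 116/211
merge 95/211 + 116/211 → 1
L = 13/211 + 23/211 + 45/211 + 56/211 + 95/211 + 116/211 + 1 = 559/211 ≈ 2.649 bits/symbol.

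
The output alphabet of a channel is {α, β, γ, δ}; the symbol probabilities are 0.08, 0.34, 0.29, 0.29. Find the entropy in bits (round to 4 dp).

1.8565 bits

H = −Σ pᵢ log₂ pᵢ.
−0.08·log₂(0.08) = 0.2915
−0.34·log₂(0.34) = 0.5292
−0.29·log₂(0.29) = 0.5179
−0.29·log₂(0.29) = 0.5179
Sum ≈ 1.8565 → 1.8565 bits.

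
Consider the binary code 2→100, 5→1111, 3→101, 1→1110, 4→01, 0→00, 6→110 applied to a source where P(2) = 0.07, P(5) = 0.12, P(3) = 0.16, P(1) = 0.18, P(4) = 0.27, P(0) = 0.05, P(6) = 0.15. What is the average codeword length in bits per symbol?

L̄ = Σ pᵢ·ℓᵢ = 0.07·3 + 0.12·4 + 0.16·3 + 0.18·4 + 0.27·2 + 0.05·2 + 0.15·3 = 2.98 bits/symbol.

2.98 bits/symbol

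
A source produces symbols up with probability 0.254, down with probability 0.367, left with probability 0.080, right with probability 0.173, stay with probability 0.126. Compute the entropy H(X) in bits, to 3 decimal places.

H = −Σ pᵢ log₂ pᵢ.
−0.254·log₂(0.254) = 0.5022
−0.367·log₂(0.367) = 0.5307
−0.080·log₂(0.080) = 0.2915
−0.173·log₂(0.173) = 0.4379
−0.126·log₂(0.126) = 0.3766
Sum ≈ 2.1389 → 2.139 bits.

2.139 bits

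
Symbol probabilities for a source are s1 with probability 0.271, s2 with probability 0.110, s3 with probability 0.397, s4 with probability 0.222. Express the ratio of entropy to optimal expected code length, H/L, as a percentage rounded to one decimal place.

Entropy H = −Σ p log₂ p ≈ 1.8719 bits.
Huffman merges: 11/100+111/500→83/250; 271/1000+83/250→603/1000; 397/1000+603/1000→1. L = 387/200 ≈ 1.9350.
Efficiency = H/L = 1.8719/1.9350 = 96.7%.

96.7%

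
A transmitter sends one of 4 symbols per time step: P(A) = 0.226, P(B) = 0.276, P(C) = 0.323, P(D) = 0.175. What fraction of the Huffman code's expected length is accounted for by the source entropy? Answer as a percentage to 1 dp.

Entropy H = −Σ p log₂ p ≈ 1.9642 bits.
Huffman merges: 7/40+113/500→401/1000; 69/250+323/1000→599/1000; 401/1000+599/1000→1. L = 2 ≈ 2.0000.
Efficiency = H/L = 1.9642/2.0000 = 98.2%.

98.2%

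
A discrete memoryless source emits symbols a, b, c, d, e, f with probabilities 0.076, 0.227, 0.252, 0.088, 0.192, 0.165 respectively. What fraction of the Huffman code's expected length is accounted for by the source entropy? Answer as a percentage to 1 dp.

Entropy H = −Σ p log₂ p ≈ 2.4639 bits.
Huffman merges: 19/250+11/125→41/250; 41/250+33/200→329/1000; 24/125+227/1000→419/1000; 63/250+329/1000→581/1000; 419/1000+581/1000→1. L = 2493/1000 ≈ 2.4930.
Efficiency = H/L = 2.4639/2.4930 = 98.8%.

98.8%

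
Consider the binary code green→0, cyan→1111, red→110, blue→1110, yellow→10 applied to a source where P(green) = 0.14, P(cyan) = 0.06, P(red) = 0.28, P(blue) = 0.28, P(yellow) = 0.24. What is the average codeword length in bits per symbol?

L̄ = Σ pᵢ·ℓᵢ = 0.14·1 + 0.06·4 + 0.28·3 + 0.28·4 + 0.24·2 = 2.82 bits/symbol.

2.82 bits/symbol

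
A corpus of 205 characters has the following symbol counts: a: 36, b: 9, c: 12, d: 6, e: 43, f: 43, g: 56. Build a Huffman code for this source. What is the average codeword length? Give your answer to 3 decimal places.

2.512 bits/symbol

Probabilities are the counts divided by 205.
Repeatedly combine the two least-probable nodes; the expected code length is the sum of the merged weights.
merge 6/205 + 9/205 → 3/41
merge 12/205 + 3/41 → 27/205
merge 27/205 + 36/205 → 63/205
merge 43/205 + 43/205 → 86/205
merge 56/205 + 63/205 → 119/205
merge 86/205 + 119/205 → 1
L = 3/41 + 27/205 + 63/205 + 86/205 + 119/205 + 1 = 103/41 ≈ 2.512 bits/symbol.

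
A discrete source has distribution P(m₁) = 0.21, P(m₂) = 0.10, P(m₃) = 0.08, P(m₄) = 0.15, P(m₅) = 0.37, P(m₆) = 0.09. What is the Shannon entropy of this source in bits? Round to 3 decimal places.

H = −Σ pᵢ log₂ pᵢ.
−0.21·log₂(0.21) = 0.4728
−0.10·log₂(0.10) = 0.3322
−0.08·log₂(0.08) = 0.2915
−0.15·log₂(0.15) = 0.4105
−0.37·log₂(0.37) = 0.5307
−0.09·log₂(0.09) = 0.3127
Sum ≈ 2.3505 → 2.350 bits.

2.350 bits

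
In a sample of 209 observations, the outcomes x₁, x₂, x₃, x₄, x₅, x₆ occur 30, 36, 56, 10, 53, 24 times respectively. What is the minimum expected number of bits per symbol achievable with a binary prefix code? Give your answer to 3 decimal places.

2.469 bits/symbol

Probabilities are the counts divided by 209.
Repeatedly combine the two least-probable nodes; the expected code length is the sum of the merged weights.
merge 10/209 + 24/209 → 34/209
merge 30/209 + 34/209 → 64/209
merge 36/209 + 53/209 → 89/209
merge 56/209 + 64/209 → 120/209
merge 89/209 + 120/209 → 1
L = 34/209 + 64/209 + 89/209 + 120/209 + 1 = 516/209 ≈ 2.469 bits/symbol.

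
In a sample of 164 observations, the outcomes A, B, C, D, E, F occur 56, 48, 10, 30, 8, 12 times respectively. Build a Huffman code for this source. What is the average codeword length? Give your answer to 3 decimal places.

Probabilities are the counts divided by 164.
Repeatedly combine the two least-probable nodes; the expected code length is the sum of the merged weights.
merge 2/41 + 5/82 → 9/82
merge 3/41 + 9/82 → 15/82
merge 15/82 + 15/82 → 15/41
merge 12/41 + 14/41 → 26/41
merge 15/41 + 26/41 → 1
L = 9/82 + 15/82 + 15/41 + 26/41 + 1 = 94/41 ≈ 2.293 bits/symbol.

2.293 bits/symbol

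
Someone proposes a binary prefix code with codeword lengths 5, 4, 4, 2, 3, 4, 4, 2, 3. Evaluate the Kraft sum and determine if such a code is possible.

1.03125; no

With common denominator 2^5 = 32: Σ 2^(−ℓᵢ) = 1/32 + 2/32 + 2/32 + 8/32 + 4/32 + 2/32 + 2/32 + 8/32 + 4/32 = 33/32 = 1.03125.
Kraft's inequality requires Σ ≤ 1; here Σ = 1.03125 > 1, so no such prefix code exists.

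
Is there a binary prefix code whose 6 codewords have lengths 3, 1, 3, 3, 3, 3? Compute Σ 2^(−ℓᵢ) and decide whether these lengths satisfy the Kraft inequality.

1.125; no

With common denominator 2^3 = 8: Σ 2^(−ℓᵢ) = 1/8 + 4/8 + 1/8 + 1/8 + 1/8 + 1/8 = 9/8 = 1.125.
Kraft's inequality requires Σ ≤ 1; here Σ = 1.125 > 1, so no such prefix code exists.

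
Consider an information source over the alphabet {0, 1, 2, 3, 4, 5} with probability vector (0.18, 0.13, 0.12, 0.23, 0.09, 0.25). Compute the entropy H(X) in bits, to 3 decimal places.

H = −Σ pᵢ log₂ pᵢ.
−0.18·log₂(0.18) = 0.4453
−0.13·log₂(0.13) = 0.3826
−0.12·log₂(0.12) = 0.3671
−0.23·log₂(0.23) = 0.4877
−0.09·log₂(0.09) = 0.3127
−0.25·log₂(0.25) = 0.5000
Sum ≈ 2.4953 → 2.495 bits.

2.495 bits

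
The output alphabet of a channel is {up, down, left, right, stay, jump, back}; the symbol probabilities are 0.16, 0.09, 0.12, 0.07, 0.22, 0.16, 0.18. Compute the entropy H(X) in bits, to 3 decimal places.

H = −Σ pᵢ log₂ pᵢ.
−0.16·log₂(0.16) = 0.4230
−0.09·log₂(0.09) = 0.3127
−0.12·log₂(0.12) = 0.3671
−0.07·log₂(0.07) = 0.2686
−0.22·log₂(0.22) = 0.4806
−0.16·log₂(0.16) = 0.4230
−0.18·log₂(0.18) = 0.4453
Sum ≈ 2.7202 → 2.720 bits.

2.720 bits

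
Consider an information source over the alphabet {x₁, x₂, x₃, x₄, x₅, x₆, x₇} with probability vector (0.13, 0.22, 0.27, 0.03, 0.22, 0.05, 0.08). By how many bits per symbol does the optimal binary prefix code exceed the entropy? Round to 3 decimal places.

0.017 bits

Entropy H = −Σ p log₂ p ≈ 2.5132 bits.
Huffman merges: 3/100+1/20→2/25; 2/25+2/25→4/25; 13/100+4/25→29/100; 11/50+11/50→11/25; 27/100+29/100→14/25; 11/25+14/25→1. L = 253/100 ≈ 2.5300.
L − H = 2.5300 − 2.5132 = 0.017 bits.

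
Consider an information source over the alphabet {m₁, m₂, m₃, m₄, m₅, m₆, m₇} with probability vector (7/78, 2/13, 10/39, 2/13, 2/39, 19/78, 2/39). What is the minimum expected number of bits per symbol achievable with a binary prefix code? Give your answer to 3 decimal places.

2.603 bits/symbol

Repeatedly combine the two least-probable nodes; the expected code length is the sum of the merged weights.
merge 2/39 + 2/39 → 4/39
merge 7/78 + 4/39 → 5/26
merge 2/13 + 2/13 → 4/13
merge 5/26 + 19/78 → 17/39
merge 10/39 + 4/13 → 22/39
merge 17/39 + 22/39 → 1
L = 4/39 + 5/26 + 4/13 + 17/39 + 22/39 + 1 = 203/78 ≈ 2.603 bits/symbol.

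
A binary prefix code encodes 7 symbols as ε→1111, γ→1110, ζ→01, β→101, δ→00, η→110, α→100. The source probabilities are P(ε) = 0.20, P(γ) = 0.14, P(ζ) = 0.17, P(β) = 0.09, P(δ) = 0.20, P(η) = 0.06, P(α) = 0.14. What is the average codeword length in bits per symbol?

2.97 bits/symbol

L̄ = Σ pᵢ·ℓᵢ = 0.20·4 + 0.14·4 + 0.17·2 + 0.09·3 + 0.20·2 + 0.06·3 + 0.14·3 = 2.97 bits/symbol.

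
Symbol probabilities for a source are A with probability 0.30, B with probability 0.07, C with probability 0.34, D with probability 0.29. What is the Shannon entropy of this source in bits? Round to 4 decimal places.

H = −Σ pᵢ log₂ pᵢ.
−0.30·log₂(0.30) = 0.5211
−0.07·log₂(0.07) = 0.2686
−0.34·log₂(0.34) = 0.5292
−0.29·log₂(0.29) = 0.5179
Sum ≈ 1.8367 → 1.8367 bits.

1.8367 bits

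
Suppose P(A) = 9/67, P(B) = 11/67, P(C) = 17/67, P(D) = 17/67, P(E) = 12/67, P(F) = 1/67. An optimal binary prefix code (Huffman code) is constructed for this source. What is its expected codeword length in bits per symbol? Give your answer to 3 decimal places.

2.463 bits/symbol

Repeatedly combine the two least-probable nodes; the expected code length is the sum of the merged weights.
merge 1/67 + 9/67 → 10/67
merge 10/67 + 11/67 → 21/67
merge 12/67 + 17/67 → 29/67
merge 17/67 + 21/67 → 38/67
merge 29/67 + 38/67 → 1
L = 10/67 + 21/67 + 29/67 + 38/67 + 1 = 165/67 ≈ 2.463 bits/symbol.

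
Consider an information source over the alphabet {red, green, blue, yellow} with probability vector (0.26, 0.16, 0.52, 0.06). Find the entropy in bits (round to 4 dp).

H = −Σ pᵢ log₂ pᵢ.
−0.26·log₂(0.26) = 0.5053
−0.16·log₂(0.16) = 0.4230
−0.52·log₂(0.52) = 0.4906
−0.06·log₂(0.06) = 0.2435
Sum ≈ 1.6624 → 1.6624 bits.

1.6624 bits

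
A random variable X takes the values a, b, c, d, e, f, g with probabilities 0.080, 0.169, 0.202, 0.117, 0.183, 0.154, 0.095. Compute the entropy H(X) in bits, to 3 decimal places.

H = −Σ pᵢ log₂ pᵢ.
−0.080·log₂(0.080) = 0.2915
−0.169·log₂(0.169) = 0.4335
−0.202·log₂(0.202) = 0.4661
−0.117·log₂(0.117) = 0.3622
−0.183·log₂(0.183) = 0.4484
−0.154·log₂(0.154) = 0.4156
−0.095·log₂(0.095) = 0.3226
Sum ≈ 2.7399 → 2.740 bits.

2.740 bits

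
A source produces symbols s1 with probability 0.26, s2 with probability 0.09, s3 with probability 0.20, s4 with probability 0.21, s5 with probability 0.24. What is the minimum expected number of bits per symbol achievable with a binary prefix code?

Repeatedly combine the two least-probable nodes; the expected code length is the sum of the merged weights.
merge 9/100 + 1/5 → 29/100
merge 21/100 + 6/25 → 9/20
merge 13/50 + 29/100 → 11/20
merge 9/20 + 11/20 → 1
L = 29/100 + 9/20 + 11/20 + 1 = 229/100 = 2.29 bits/symbol.

2.29 bits/symbol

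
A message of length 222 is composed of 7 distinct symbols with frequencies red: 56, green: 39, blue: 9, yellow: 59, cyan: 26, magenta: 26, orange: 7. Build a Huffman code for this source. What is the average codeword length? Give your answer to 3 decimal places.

2.554 bits/symbol

Probabilities are the counts divided by 222.
Repeatedly combine the two least-probable nodes; the expected code length is the sum of the merged weights.
merge 7/222 + 3/74 → 8/111
merge 8/111 + 13/111 → 7/37
merge 13/111 + 13/74 → 65/222
merge 7/37 + 28/111 → 49/111
merge 59/222 + 65/222 → 62/111
merge 49/111 + 62/111 → 1
L = 8/111 + 7/37 + 65/222 + 49/111 + 62/111 + 1 = 189/74 ≈ 2.554 bits/symbol.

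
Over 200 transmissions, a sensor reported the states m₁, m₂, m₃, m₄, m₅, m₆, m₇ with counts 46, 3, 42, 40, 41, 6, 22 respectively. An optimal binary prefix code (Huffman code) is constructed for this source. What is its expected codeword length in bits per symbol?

2.555 bits/symbol

Probabilities are the counts divided by 200.
Repeatedly combine the two least-probable nodes; the expected code length is the sum of the merged weights.
merge 3/200 + 3/100 → 9/200
merge 9/200 + 11/100 → 31/200
merge 31/200 + 1/5 → 71/200
merge 41/200 + 21/100 → 83/200
merge 23/100 + 71/200 → 117/200
merge 83/200 + 117/200 → 1
L = 9/200 + 31/200 + 71/200 + 83/200 + 117/200 + 1 = 511/200 = 2.555 bits/symbol.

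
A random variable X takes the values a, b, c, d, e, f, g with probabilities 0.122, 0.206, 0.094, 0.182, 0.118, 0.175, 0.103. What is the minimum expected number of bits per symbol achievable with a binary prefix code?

2.794 bits/symbol

Repeatedly combine the two least-probable nodes; the expected code length is the sum of the merged weights.
merge 47/500 + 103/1000 → 197/1000
merge 59/500 + 61/500 → 6/25
merge 7/40 + 91/500 → 357/1000
merge 197/1000 + 103/500 → 403/1000
merge 6/25 + 357/1000 → 597/1000
merge 403/1000 + 597/1000 → 1
L = 197/1000 + 6/25 + 357/1000 + 403/1000 + 597/1000 + 1 = 1397/500 = 2.794 bits/symbol.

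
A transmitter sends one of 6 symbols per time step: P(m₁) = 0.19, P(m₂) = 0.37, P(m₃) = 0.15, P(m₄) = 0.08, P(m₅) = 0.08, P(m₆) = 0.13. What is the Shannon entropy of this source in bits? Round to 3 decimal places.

2.362 bits

H = −Σ pᵢ log₂ pᵢ.
−0.19·log₂(0.19) = 0.4552
−0.37·log₂(0.37) = 0.5307
−0.15·log₂(0.15) = 0.4105
−0.08·log₂(0.08) = 0.2915
−0.08·log₂(0.08) = 0.2915
−0.13·log₂(0.13) = 0.3826
Sum ≈ 2.3622 → 2.362 bits.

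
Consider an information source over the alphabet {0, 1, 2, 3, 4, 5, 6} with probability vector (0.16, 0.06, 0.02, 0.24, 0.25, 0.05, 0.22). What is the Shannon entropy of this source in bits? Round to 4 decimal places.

H = −Σ pᵢ log₂ pᵢ.
−0.16·log₂(0.16) = 0.4230
−0.06·log₂(0.06) = 0.2435
−0.02·log₂(0.02) = 0.1129
−0.24·log₂(0.24) = 0.4941
−0.25·log₂(0.25) = 0.5000
−0.05·log₂(0.05) = 0.2161
−0.22·log₂(0.22) = 0.4806
Sum ≈ 2.4702 → 2.4702 bits.

2.4702 bits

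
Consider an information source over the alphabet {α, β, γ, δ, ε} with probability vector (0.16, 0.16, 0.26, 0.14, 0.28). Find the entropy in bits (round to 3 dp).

H = −Σ pᵢ log₂ pᵢ.
−0.16·log₂(0.16) = 0.4230
−0.16·log₂(0.16) = 0.4230
−0.26·log₂(0.26) = 0.5053
−0.14·log₂(0.14) = 0.3971
−0.28·log₂(0.28) = 0.5142
Sum ≈ 2.2627 → 2.263 bits.

2.263 bits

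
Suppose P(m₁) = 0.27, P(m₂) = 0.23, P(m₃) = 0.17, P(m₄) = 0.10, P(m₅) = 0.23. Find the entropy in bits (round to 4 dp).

2.2521 bits

H = −Σ pᵢ log₂ pᵢ.
−0.27·log₂(0.27) = 0.5100
−0.23·log₂(0.23) = 0.4877
−0.17·log₂(0.17) = 0.4346
−0.10·log₂(0.10) = 0.3322
−0.23·log₂(0.23) = 0.4877
Sum ≈ 2.2521 → 2.2521 bits.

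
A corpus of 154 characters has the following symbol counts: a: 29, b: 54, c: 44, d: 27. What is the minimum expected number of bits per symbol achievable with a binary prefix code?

2 bits/symbol

Probabilities are the counts divided by 154.
Repeatedly combine the two least-probable nodes; the expected code length is the sum of the merged weights.
merge 27/154 + 29/154 → 4/11
merge 2/7 + 27/77 → 7/11
merge 4/11 + 7/11 → 1
L = 4/11 + 7/11 + 1 = 2 bits/symbol.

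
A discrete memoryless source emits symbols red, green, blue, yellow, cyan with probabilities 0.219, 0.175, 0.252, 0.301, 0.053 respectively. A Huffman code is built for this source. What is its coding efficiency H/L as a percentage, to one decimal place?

97.3%

Entropy H = −Σ p log₂ p ≈ 2.1670 bits.
Huffman merges: 53/1000+7/40→57/250; 219/1000+57/250→447/1000; 63/250+301/1000→553/1000; 447/1000+553/1000→1. L = 557/250 ≈ 2.2280.
Efficiency = H/L = 2.1670/2.2280 = 97.3%.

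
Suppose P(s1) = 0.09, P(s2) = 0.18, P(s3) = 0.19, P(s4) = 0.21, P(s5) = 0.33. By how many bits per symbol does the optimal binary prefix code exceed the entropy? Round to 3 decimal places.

0.056 bits

Entropy H = −Σ p log₂ p ≈ 2.2138 bits.
Huffman merges: 9/100+9/50→27/100; 19/100+21/100→2/5; 27/100+33/100→3/5; 2/5+3/5→1. L = 227/100 ≈ 2.2700.
L − H = 2.2700 − 2.2138 = 0.056 bits.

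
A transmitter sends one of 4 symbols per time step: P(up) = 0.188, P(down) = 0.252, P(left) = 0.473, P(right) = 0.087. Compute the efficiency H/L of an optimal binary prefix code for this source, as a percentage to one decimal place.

Entropy H = −Σ p log₂ p ≈ 1.7718 bits.
Huffman merges: 87/1000+47/250→11/40; 63/250+11/40→527/1000; 473/1000+527/1000→1. L = 901/500 ≈ 1.8020.
Efficiency = H/L = 1.7718/1.8020 = 98.3%.

98.3%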